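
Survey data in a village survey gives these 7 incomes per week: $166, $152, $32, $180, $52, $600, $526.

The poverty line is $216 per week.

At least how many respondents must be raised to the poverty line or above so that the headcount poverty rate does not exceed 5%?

5 of the 7 respondents are poor, so H = 5/7 = 0.714.
A headcount ratio of at most 5% allows at most ⌊0.05 × 7⌋ = 0 poor respondents.
So at least 5 − 0 = 5 must be lifted.

5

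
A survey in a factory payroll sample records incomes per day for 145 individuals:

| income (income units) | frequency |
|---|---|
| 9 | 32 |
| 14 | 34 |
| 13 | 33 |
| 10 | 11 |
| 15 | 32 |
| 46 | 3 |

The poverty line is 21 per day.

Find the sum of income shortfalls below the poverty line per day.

1199

Below the line: 32×9, 11×10, 33×13, 34×14, 32×15 (q = 142 of N = 145).
Individual gaps: 32×(21−9) = 384; 11×(21−10) = 121; 33×(21−13) = 264; 34×(21−14) = 238; 32×(21−15) = 192.
Aggregate gap = 1199.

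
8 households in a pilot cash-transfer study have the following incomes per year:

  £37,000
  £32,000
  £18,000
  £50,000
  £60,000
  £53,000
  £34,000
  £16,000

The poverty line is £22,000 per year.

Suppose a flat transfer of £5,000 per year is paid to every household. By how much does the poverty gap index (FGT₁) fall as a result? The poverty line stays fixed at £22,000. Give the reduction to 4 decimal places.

0.0511

Before: below the line — £16,000, £18,000; poverty gap index (FGT₁) = 0.056818.
After the £5,000 transfer: below the line — £21,000; poverty gap index (FGT₁) = 0.005682.
Reduction = 0.056818 − 0.005682 = 0.0511.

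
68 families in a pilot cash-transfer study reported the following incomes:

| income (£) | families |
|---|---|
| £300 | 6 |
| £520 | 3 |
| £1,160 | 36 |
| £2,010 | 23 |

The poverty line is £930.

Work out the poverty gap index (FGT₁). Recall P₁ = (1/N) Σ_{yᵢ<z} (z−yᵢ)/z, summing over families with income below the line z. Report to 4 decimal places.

0.0792

Poor units: 6×£300, 3×£520 (q = 9 of N = 68).
Relative gaps: (930−300)/930 = 0.6774 (×6); (930−520)/930 = 0.4409 (×3).
Sum of shortfalls = 5.387097; P₁ averages over all N: 5.387097 / 68 = 0.0792.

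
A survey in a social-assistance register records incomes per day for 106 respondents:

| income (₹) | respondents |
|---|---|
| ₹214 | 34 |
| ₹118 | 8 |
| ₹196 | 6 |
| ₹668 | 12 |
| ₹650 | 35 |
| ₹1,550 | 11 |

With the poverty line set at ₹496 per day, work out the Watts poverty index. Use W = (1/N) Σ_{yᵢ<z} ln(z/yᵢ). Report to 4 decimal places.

0.4305

Incomes under z: 8×₹118, 6×₹196, 34×₹214 (q = 48 of N = 106).
Log gaps: ln(496/118) = 1.4359 (×8); ln(496/196) = 0.9285 (×6); ln(496/214) = 0.8406 (×34).
W = 45.638295 / 106 = 0.4305.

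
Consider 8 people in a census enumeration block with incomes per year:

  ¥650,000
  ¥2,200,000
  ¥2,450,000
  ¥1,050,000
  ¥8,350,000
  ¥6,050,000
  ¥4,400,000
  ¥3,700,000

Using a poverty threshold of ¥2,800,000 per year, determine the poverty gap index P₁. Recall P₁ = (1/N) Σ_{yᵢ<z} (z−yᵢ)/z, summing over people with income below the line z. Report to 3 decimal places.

Incomes under z: ¥650,000, ¥1,050,000, ¥2,200,000, ¥2,450,000 (q = 4 of N = 8).
Shortfall ratios: (2800000−650000)/2800000 = 0.7679; (2800000−1050000)/2800000 = 0.6250; (2800000−2200000)/2800000 = 0.2143; (2800000−2450000)/2800000 = 0.1250.
Sum of shortfalls = 1.732143; P₁ averages over all N: 1.732143 / 8 = 0.217.

0.217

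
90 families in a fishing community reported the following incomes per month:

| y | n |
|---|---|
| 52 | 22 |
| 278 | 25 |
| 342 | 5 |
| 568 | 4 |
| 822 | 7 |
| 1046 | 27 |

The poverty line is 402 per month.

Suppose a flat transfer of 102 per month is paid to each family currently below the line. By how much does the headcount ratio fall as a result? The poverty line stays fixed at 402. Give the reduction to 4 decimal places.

0.0556

Before: below the line — 22×52, 25×278, 5×342; headcount ratio = 0.577778.
After the 102 transfer: below the line — 22×154, 25×380; headcount ratio = 0.522222.
Reduction = 0.577778 − 0.522222 = 0.0556.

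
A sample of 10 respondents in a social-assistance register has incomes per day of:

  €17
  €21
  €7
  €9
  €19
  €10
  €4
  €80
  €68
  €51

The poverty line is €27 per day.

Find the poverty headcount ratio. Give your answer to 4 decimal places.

7 of the 10 respondents have income below €27.
H = 7/10 = 0.7000.

0.7000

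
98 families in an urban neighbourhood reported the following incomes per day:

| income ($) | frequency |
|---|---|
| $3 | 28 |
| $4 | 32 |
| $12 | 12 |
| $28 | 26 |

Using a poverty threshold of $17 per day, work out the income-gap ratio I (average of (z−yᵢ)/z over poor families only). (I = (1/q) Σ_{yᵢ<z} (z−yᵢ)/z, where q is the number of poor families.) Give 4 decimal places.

Below z: 28×$3, 32×$4, 12×$12 (q = 72 of N = 98).
Shortfall ratios (z−y)/z: 0.8235 (×28), 0.7647 (×32), 0.2941 (×12); sum = 51.058824.
I averages over the q = 72 poor units only: 51.058824 / 72 = 0.7092.

0.7092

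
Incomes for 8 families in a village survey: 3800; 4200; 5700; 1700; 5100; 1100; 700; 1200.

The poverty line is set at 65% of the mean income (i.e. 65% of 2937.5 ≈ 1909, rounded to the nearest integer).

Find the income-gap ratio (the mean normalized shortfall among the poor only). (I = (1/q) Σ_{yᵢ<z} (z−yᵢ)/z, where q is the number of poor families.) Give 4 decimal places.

Below the line: 700, 1100, 1200, 1700 (q = 4 of N = 8).
Shortfall ratios (z−y)/z: 0.6333, 0.4238, 0.3714, 0.1095; sum = 1.537978.
I averages over the q = 4 poor units only: 1.537978 / 4 = 0.3845.

0.3845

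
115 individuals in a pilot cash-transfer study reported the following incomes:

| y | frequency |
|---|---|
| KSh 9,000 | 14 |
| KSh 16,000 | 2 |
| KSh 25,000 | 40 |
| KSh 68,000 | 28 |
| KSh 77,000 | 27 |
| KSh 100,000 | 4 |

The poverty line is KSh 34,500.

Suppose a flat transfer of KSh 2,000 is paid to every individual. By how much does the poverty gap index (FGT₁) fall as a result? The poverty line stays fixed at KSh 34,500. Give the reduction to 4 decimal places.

0.0282

Before: below the line — 14×KSh 9,000, 2×KSh 16,000, 40×KSh 25,000; poverty gap index (FGT₁) = 0.195085.
After the KSh 2,000 transfer: below the line — 14×KSh 11,000, 2×KSh 18,000, 40×KSh 27,000; poverty gap index (FGT₁) = 0.166856.
Reduction = 0.195085 − 0.166856 = 0.0282.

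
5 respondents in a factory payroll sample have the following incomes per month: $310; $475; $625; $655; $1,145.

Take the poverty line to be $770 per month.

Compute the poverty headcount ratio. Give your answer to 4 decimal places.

4 of the 5 respondents have income below $770.
H = 4/5 = 0.8000.

0.8000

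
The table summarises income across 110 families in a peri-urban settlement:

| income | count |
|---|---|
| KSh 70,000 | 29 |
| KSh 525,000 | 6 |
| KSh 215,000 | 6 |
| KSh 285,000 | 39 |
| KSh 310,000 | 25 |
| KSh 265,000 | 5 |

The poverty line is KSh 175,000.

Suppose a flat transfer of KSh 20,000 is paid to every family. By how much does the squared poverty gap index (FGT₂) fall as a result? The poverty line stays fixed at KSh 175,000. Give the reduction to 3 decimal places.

0.033

Before: below the line — 29×KSh 70,000; squared poverty gap index (FGT₂) = 0.09491.
After the KSh 20,000 transfer: below the line — 29×KSh 90,000; squared poverty gap index (FGT₂) = 0.06220.
Reduction = 0.09491 − 0.06220 = 0.033.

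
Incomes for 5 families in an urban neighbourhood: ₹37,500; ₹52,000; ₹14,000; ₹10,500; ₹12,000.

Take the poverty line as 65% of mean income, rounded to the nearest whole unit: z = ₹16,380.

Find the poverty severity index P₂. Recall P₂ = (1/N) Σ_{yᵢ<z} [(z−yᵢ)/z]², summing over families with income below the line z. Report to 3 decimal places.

0.044

Below the line: ₹10,500, ₹12,000, ₹14,000 (q = 3 of N = 5).
Relative gaps: (16380−10500)/16380 = 0.3590; (16380−12000)/16380 = 0.2674; (16380−14000)/16380 = 0.1453.
Squared: 0.1289; 0.0715; 0.0211.
Sum = 0.221477; P₂ = 0.221477 / 5 = 0.044.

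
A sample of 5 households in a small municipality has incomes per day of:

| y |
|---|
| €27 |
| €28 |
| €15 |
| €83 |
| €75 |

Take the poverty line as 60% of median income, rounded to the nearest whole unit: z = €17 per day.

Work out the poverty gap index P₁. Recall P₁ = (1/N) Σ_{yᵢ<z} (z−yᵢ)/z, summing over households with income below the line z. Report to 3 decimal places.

0.024

Below the line: €15 (q = 1 of N = 5).
Relative gaps: (17−15)/17 = 0.1176.
Σ = 0.117647. Dividing by the full population N = 5 gives P₁ = 0.024.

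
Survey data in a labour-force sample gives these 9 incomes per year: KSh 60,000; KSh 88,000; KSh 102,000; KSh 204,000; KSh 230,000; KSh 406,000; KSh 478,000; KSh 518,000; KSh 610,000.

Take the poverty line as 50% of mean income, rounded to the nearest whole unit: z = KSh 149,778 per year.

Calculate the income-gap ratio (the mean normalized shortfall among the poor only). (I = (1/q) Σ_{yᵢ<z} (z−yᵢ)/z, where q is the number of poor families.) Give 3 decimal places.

Below the line: KSh 60,000, KSh 88,000, KSh 102,000 (q = 3 of N = 9).
Relative gaps: 0.5994, 0.4125, 0.3190; sum = 1.330863.
I averages over the q = 3 poor units only: 1.330863 / 3 = 0.444.

0.444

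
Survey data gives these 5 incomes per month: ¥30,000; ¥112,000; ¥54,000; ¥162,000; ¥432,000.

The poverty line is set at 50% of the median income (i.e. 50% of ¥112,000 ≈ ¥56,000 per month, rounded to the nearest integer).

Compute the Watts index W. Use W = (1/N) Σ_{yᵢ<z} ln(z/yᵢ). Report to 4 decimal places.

0.1321

Below the line: ¥30,000, ¥54,000 (q = 2 of N = 5).
Log gaps: ln(56000/30000) = 0.6242; ln(56000/54000) = 0.0364.
W = 0.660522 / 5 = 0.1321.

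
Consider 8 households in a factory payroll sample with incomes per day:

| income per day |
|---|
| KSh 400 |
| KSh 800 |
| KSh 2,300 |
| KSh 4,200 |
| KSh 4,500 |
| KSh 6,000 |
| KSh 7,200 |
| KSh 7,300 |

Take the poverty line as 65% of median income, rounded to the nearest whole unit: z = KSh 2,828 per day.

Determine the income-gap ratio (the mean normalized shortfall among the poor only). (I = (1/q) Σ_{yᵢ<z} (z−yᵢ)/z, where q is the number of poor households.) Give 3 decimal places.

0.587

Below the line: KSh 400, KSh 800, KSh 2,300 (q = 3 of N = 8).
Shortfall ratios (z−y)/z: 0.8586, 0.7171, 0.1867; sum = 1.762376.
The income-gap ratio divides by q (the poor only): 1.762376 / 3 = 0.587.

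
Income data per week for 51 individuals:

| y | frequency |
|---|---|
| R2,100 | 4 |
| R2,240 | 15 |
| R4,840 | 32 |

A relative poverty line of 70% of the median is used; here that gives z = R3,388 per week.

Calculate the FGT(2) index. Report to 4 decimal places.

Below the line: 4×R2,100, 15×R2,240 (q = 19 of N = 51).
Relative gaps: (3388−2100)/3388 = 0.3802 (×4); (3388−2240)/3388 = 0.3388 (×15).
Squared: 0.1445 (×4); 0.1148 (×15).
Sum = 2.300321; P₂ = 2.300321 / 51 = 0.0451.

0.0451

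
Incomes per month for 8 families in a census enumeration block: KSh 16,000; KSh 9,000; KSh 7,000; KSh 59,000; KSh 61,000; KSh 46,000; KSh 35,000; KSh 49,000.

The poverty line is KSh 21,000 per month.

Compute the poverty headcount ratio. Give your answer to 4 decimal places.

3 of the 8 families have income below KSh 21,000.
H = 3/8 = 0.3750.

0.3750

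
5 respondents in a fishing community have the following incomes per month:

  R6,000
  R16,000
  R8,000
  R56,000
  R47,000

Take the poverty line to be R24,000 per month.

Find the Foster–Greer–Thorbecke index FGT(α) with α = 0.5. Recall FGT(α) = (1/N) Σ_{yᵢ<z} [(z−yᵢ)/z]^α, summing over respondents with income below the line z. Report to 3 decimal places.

0.452

Poor units: R6,000, R8,000, R16,000 (q = 3 of N = 5).
Gap ratios (z−y)/z: (24000−6000)/24000 = 0.7500; (24000−8000)/24000 = 0.6667; (24000−16000)/24000 = 0.3333.
Raised to α = 0.5: 0.86603; 0.81650; 0.57735.
Sum = 2.259872; FGT(0.5) = 2.259872 / 5 = 0.452.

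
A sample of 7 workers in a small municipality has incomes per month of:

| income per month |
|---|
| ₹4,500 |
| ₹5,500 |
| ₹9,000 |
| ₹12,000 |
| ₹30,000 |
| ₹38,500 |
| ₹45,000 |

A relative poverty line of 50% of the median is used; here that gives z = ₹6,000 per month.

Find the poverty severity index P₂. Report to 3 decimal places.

0.010

Below z: ₹4,500, ₹5,500 (q = 2 of N = 7).
Normalized shortfalls: (6000−4500)/6000 = 0.2500; (6000−5500)/6000 = 0.0833.
Squared: 0.0625; 0.0069.
Sum = 0.069444; P₂ = 0.069444 / 7 = 0.010.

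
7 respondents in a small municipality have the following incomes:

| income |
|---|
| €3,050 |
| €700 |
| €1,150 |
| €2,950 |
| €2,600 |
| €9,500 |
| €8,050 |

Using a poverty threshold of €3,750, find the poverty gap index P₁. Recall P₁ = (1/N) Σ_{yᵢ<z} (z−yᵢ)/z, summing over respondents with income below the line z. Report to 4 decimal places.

0.3162

Poor units: €700, €1,150, €2,600, €2,950, €3,050 (q = 5 of N = 7).
Relative gaps: (3750−700)/3750 = 0.8133; (3750−1150)/3750 = 0.6933; (3750−2600)/3750 = 0.3067; (3750−2950)/3750 = 0.2133; (3750−3050)/3750 = 0.1867.
Sum of shortfalls = 2.213333; P₁ averages over all N: 2.213333 / 7 = 0.3162.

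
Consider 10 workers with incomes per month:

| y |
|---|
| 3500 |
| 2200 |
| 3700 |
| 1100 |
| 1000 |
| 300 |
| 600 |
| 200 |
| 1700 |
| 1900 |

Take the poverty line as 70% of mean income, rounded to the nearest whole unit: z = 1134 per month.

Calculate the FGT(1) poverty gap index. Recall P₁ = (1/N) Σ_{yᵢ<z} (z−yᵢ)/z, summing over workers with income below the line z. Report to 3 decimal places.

0.218

Below the line: 200, 300, 600, 1000, 1100 (q = 5 of N = 10).
Relative gaps: (1134−200)/1134 = 0.8236; (1134−300)/1134 = 0.7354; (1134−600)/1134 = 0.4709; (1134−1000)/1134 = 0.1182; (1134−1100)/1134 = 0.0300.
Σ = 2.178131. Dividing by the full population N = 10 gives P₁ = 0.218.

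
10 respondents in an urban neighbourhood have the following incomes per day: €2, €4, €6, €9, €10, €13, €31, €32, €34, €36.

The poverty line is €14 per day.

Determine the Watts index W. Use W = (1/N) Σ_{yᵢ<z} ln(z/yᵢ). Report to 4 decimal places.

0.4898

Below z: €2, €4, €6, €9, €10, €13 (q = 6 of N = 10).
Log shortfalls: ln(14/2) = 1.9459; ln(14/4) = 1.2528; ln(14/6) = 0.8473; ln(14/9) = 0.4418; ln(14/10) = 0.3365; ln(14/13) = 0.0741.
W = 4.898384 / 10 = 0.4898.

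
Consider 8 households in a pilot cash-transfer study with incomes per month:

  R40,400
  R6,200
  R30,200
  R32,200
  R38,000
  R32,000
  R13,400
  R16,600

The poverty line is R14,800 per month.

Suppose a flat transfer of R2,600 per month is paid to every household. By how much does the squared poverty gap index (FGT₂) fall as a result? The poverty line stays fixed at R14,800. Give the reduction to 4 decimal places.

0.0228

Before: below the line — R6,200, R13,400; squared poverty gap index (FGT₂) = 0.043325.
After the R2,600 transfer: below the line — R8,800; squared poverty gap index (FGT₂) = 0.020544.
Reduction = 0.043325 − 0.020544 = 0.0228.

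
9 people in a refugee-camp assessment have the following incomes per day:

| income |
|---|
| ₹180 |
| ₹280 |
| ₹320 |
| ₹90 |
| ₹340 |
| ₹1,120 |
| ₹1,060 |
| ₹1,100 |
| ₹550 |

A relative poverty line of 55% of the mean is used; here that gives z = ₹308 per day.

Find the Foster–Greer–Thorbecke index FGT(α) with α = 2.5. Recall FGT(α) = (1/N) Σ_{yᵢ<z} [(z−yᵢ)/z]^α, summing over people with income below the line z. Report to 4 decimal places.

0.0595

Incomes under z: ₹90, ₹180, ₹280 (q = 3 of N = 9).
Gap ratios (z−y)/z: (308−90)/308 = 0.7078; (308−180)/308 = 0.4156; (308−280)/308 = 0.0909.
Raised to α = 2.5: 0.42147; 0.11134; 0.00249.
Sum = 0.535299; FGT(2.5) = 0.535299 / 9 = 0.0595.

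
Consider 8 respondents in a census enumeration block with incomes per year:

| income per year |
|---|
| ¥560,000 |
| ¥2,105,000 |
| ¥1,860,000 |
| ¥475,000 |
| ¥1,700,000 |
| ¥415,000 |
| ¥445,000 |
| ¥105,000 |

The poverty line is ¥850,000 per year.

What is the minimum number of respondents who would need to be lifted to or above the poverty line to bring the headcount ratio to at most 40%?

2

5 of the 8 respondents are poor, so H = 5/8 = 0.625.
A headcount ratio of at most 40% allows at most ⌊0.40 × 8⌋ = 3 poor respondents.
So at least 5 − 3 = 2 must be lifted.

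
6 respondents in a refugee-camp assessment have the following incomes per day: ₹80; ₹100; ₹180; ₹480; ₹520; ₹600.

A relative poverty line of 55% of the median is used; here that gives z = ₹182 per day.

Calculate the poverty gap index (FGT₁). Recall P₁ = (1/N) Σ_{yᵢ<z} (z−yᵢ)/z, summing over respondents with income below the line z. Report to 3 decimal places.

0.170

Incomes under z: ₹80, ₹100, ₹180 (q = 3 of N = 6).
Normalized shortfalls: (182−80)/182 = 0.5604; (182−100)/182 = 0.4505; (182−180)/182 = 0.0110.
Σ = 1.021978. Dividing by the full population N = 6 gives P₁ = 0.170.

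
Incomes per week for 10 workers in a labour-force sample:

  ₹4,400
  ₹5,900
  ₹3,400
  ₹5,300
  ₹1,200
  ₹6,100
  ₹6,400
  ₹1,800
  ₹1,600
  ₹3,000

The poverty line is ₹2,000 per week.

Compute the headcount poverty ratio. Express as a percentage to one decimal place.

3 of the 10 workers have income below ₹2,000.
H = 3/10 = 30.0%.

30.0%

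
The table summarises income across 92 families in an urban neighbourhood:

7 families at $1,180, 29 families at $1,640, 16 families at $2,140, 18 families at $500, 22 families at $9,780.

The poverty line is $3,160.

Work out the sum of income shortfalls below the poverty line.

$122,140

Below z: 18×$500, 7×$1,180, 29×$1,640, 16×$2,140 (q = 70 of N = 92).
Individual gaps: 18×(3160−500) = 47880; 7×(3160−1180) = 13860; 29×(3160−1640) = 44080; 16×(3160−2140) = 16320.
Aggregate gap = $122,140.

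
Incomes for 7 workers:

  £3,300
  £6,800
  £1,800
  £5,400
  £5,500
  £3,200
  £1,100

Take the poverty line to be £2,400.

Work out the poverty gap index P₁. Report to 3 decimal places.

Incomes under z: £1,100, £1,800 (q = 2 of N = 7).
Relative gaps: (2400−1100)/2400 = 0.5417; (2400−1800)/2400 = 0.2500.
Σ = 0.791667. Dividing by the full population N = 7 gives P₁ = 0.113.

0.113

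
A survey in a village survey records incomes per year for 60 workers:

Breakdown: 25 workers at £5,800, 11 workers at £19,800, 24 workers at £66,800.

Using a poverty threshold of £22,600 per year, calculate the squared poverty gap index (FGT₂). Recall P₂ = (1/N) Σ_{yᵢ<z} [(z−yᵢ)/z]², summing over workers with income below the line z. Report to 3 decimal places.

Poor units: 25×£5,800, 11×£19,800 (q = 36 of N = 60).
Normalized shortfalls: (22600−5800)/22600 = 0.7434 (×25); (22600−19800)/22600 = 0.1239 (×11).
Squared: 0.5526 (×25); 0.0153 (×11).
Sum = 13.983554; P₂ = 13.983554 / 60 = 0.233.

0.233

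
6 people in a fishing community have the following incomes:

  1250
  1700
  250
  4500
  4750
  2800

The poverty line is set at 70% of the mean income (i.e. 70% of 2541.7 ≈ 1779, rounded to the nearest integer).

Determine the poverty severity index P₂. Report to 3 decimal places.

0.138

Poor units: 250, 1250, 1700 (q = 3 of N = 6).
Relative gaps: (1779−250)/1779 = 0.8595; (1779−1250)/1779 = 0.2974; (1779−1700)/1779 = 0.0444.
Squared: 0.7387; 0.0884; 0.0020.
Sum = 0.829085; P₂ = 0.829085 / 6 = 0.138.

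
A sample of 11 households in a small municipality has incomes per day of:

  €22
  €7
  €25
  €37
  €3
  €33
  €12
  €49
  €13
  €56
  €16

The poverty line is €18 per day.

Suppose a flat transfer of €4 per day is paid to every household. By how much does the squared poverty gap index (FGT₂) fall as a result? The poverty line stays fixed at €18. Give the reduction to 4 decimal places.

Before: below the line — €3, €7, €12, €13, €16; squared poverty gap index (FGT₂) = 0.115320.
After the €4 transfer: below the line — €7, €11, €16, €17; squared poverty gap index (FGT₂) = 0.049102.
Reduction = 0.115320 − 0.049102 = 0.0662.

0.0662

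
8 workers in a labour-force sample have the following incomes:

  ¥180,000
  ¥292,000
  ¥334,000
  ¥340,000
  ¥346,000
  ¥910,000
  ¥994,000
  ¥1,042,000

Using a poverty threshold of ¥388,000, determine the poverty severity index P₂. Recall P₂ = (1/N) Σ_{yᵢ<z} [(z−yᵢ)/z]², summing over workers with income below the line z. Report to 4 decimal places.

0.0494

Below z: ¥180,000, ¥292,000, ¥334,000, ¥340,000, ¥346,000 (q = 5 of N = 8).
Relative gaps: (388000−180000)/388000 = 0.5361; (388000−292000)/388000 = 0.2474; (388000−334000)/388000 = 0.1392; (388000−340000)/388000 = 0.1237; (388000−346000)/388000 = 0.1082.
Squared: 0.2874; 0.0612; 0.0194; 0.0153; 0.0117.
Sum = 0.394994; P₂ = 0.394994 / 8 = 0.0494.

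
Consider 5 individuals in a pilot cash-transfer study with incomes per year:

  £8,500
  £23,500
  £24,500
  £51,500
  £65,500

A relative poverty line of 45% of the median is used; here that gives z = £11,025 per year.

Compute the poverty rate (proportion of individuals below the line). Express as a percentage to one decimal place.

20.0%

1 of the 5 individuals have income below £11,025.
H = 1/5 = 20.0%.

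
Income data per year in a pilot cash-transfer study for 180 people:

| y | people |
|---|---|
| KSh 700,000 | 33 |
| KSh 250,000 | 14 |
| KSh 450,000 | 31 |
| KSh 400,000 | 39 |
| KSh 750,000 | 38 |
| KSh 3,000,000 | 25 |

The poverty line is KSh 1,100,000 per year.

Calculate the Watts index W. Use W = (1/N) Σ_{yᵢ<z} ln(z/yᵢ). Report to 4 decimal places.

Below the line: 14×KSh 250,000, 39×KSh 400,000, 31×KSh 450,000, 33×KSh 700,000, 38×KSh 750,000 (q = 155 of N = 180).
Log shortfalls: ln(1100000/250000) = 1.4816 (×14); ln(1100000/400000) = 1.0116 (×39); ln(1100000/450000) = 0.8938 (×31); ln(1100000/700000) = 0.4520 (×33); ln(1100000/750000) = 0.3830 (×38).
W = 117.372468 / 180 = 0.6521.

0.6521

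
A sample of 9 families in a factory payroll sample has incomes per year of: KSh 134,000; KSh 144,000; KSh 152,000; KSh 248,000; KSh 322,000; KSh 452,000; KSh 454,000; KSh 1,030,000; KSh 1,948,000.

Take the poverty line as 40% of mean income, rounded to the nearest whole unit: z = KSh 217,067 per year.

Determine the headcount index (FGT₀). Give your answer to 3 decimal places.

3 of the 9 families have income below KSh 217,067.
H = 3/9 = 0.333.

0.333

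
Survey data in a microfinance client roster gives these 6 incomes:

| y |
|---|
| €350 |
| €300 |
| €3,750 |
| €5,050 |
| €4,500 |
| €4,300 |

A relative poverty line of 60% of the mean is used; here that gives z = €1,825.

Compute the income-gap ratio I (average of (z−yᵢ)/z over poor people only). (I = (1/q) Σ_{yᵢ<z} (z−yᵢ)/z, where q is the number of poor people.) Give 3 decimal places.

Below the line: €300, €350 (q = 2 of N = 6).
Relative gaps: 0.8356, 0.8082; sum = 1.643836.
The income-gap ratio divides by q (the poor only): 1.643836 / 2 = 0.822.

0.822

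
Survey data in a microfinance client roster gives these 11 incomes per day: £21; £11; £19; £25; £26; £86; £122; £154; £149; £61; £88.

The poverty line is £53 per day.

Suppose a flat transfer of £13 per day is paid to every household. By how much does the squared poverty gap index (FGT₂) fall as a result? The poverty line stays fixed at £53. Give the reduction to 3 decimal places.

Before: below the line — £11, £19, £21, £25, £26; squared poverty gap index (FGT₂) = 0.17661.
After the £13 transfer: below the line — £24, £32, £34, £38, £39; squared poverty gap index (FGT₂) = 0.06680.
Reduction = 0.17661 − 0.06680 = 0.110.

0.110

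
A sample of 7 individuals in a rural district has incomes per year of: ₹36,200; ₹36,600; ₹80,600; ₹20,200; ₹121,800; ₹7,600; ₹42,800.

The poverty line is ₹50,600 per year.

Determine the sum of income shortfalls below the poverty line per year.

₹109,600

Poor units: ₹7,600, ₹20,200, ₹36,200, ₹36,600, ₹42,800 (q = 5 of N = 7).
Individual gaps: 50600−7600 = 43000; 50600−20200 = 30400; 50600−36200 = 14400; 50600−36600 = 14000; 50600−42800 = 7800.
Aggregate gap = ₹109,600.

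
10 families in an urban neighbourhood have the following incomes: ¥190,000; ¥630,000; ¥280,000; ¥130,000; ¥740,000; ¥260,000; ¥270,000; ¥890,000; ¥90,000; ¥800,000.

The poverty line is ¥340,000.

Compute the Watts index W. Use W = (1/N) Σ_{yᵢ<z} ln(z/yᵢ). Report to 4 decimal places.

0.3565

Below the line: ¥90,000, ¥130,000, ¥190,000, ¥260,000, ¥270,000, ¥280,000 (q = 6 of N = 10).
Log gaps: ln(340000/90000) = 1.3291; ln(340000/130000) = 0.9614; ln(340000/190000) = 0.5819; ln(340000/260000) = 0.2683; ln(340000/270000) = 0.2305; ln(340000/280000) = 0.1942.
W = 3.565412 / 10 = 0.3565.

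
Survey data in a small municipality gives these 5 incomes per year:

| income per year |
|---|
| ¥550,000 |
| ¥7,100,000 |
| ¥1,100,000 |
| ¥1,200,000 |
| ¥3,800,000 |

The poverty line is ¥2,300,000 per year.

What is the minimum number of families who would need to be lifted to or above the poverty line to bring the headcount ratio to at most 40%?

Currently q = 3 of N = 5 are below the line (H = 0.600).
A headcount ratio of at most 40% allows at most ⌊0.40 × 5⌋ = 2 poor families.
So at least 3 − 2 = 1 must be lifted.

1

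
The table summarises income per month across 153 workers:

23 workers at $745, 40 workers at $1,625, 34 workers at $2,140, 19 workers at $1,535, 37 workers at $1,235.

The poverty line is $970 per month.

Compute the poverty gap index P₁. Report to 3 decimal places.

Incomes under z: 23×$745 (q = 23 of N = 153).
Shortfall ratios: (970−745)/970 = 0.2320 (×23).
Sum of shortfalls = 5.335052; P₁ averages over all N: 5.335052 / 153 = 0.035.

0.035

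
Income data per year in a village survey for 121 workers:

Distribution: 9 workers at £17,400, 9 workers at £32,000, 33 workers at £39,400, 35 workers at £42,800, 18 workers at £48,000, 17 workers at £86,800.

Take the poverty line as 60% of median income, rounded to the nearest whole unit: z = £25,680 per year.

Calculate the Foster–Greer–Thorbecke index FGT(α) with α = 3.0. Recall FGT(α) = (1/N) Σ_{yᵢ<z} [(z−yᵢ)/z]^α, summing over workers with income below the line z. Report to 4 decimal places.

0.0025

Incomes under z: 9×£17,400 (q = 9 of N = 121).
Normalized shortfalls: (25680−17400)/25680 = 0.3224 (×9).
Raised to α = 3.0: 0.03352 (×9).
Sum = 0.301681; FGT(3.0) = 0.301681 / 121 = 0.0025.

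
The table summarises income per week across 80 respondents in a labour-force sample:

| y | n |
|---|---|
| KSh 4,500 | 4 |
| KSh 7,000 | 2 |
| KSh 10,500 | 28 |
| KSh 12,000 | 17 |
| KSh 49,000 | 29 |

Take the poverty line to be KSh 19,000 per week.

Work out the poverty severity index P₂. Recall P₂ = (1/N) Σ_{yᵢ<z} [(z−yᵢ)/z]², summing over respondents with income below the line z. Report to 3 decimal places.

0.138

Below z: 4×KSh 4,500, 2×KSh 7,000, 28×KSh 10,500, 17×KSh 12,000 (q = 51 of N = 80).
Relative gaps: (19000−4500)/19000 = 0.7632 (×4); (19000−7000)/19000 = 0.6316 (×2); (19000−10500)/19000 = 0.4474 (×28); (19000−12000)/19000 = 0.3684 (×17).
Squared: 0.5824 (×4); 0.3989 (×2); 0.2001 (×28); 0.1357 (×17).
Sum = 11.038781; P₂ = 11.038781 / 80 = 0.138.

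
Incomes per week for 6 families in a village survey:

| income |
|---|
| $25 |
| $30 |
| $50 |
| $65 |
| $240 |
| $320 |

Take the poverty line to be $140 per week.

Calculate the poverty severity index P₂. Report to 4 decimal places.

0.3321

Below the line: $25, $30, $50, $65 (q = 4 of N = 6).
Shortfall ratios: (140−25)/140 = 0.8214; (140−30)/140 = 0.7857; (140−50)/140 = 0.6429; (140−65)/140 = 0.5357.
Squared: 0.6747; 0.6173; 0.4133; 0.2870.
Sum = 1.992347; P₂ = 1.992347 / 6 = 0.3321.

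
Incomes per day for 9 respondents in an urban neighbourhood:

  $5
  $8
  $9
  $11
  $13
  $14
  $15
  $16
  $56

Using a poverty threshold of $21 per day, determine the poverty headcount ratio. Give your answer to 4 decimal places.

8 of the 9 respondents have income below $21.
H = 8/9 = 0.8889.

0.8889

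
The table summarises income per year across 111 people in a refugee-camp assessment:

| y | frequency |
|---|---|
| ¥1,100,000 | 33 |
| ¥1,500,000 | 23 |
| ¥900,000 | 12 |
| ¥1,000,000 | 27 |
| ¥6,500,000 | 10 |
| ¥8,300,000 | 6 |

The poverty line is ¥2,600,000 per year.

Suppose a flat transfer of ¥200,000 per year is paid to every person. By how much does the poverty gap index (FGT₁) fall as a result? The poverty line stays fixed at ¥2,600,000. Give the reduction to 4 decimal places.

Before: below the line — 12×¥900,000, 27×¥1,000,000, 33×¥1,100,000, 23×¥1,500,000; poverty gap index (FGT₁) = 0.479556.
After the ¥200,000 transfer: below the line — 12×¥1,100,000, 27×¥1,200,000, 33×¥1,300,000, 23×¥1,700,000; poverty gap index (FGT₁) = 0.413721.
Reduction = 0.479556 − 0.413721 = 0.0658.

0.0658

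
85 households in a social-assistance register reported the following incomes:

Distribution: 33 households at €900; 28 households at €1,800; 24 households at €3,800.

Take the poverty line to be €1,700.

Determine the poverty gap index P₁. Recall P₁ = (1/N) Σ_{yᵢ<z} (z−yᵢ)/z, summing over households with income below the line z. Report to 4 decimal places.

0.1827

Poor units: 33×€900 (q = 33 of N = 85).
Shortfall ratios: (1700−900)/1700 = 0.4706 (×33).
Sum of shortfalls = 15.529412; P₁ averages over all N: 15.529412 / 85 = 0.1827.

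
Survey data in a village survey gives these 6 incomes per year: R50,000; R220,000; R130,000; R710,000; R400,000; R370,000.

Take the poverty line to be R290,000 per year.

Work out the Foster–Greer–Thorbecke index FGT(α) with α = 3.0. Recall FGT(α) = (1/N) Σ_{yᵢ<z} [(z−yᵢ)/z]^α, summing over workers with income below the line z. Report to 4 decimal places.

Below z: R50,000, R130,000, R220,000 (q = 3 of N = 6).
Normalized shortfalls: (290000−50000)/290000 = 0.8276; (290000−130000)/290000 = 0.5517; (290000−220000)/290000 = 0.2414.
Raised to α = 3.0: 0.56681; 0.16794; 0.01406.
Sum = 0.748821; FGT(3.0) = 0.748821 / 6 = 0.1248.

0.1248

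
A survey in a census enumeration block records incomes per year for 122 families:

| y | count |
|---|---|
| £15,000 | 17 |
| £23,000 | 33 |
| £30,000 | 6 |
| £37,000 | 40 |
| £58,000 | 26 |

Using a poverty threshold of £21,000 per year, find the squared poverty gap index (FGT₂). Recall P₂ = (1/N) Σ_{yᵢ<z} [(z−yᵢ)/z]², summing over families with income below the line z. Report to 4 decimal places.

Below the line: 17×£15,000 (q = 17 of N = 122).
Gap ratios (z−y)/z: (21000−15000)/21000 = 0.2857 (×17).
Squared: 0.0816 (×17).
Sum = 1.387755; P₂ = 1.387755 / 122 = 0.0114.

0.0114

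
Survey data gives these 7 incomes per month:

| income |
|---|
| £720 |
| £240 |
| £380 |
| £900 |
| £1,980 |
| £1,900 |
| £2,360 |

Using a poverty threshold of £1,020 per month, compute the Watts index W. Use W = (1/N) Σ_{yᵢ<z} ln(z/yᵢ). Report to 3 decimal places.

Below z: £240, £380, £720, £900 (q = 4 of N = 7).
ln(z/y) terms: ln(1020/240) = 1.4469; ln(1020/380) = 0.9874; ln(1020/720) = 0.3483; ln(1020/900) = 0.1252.
W = 2.907775 / 7 = 0.415.

0.415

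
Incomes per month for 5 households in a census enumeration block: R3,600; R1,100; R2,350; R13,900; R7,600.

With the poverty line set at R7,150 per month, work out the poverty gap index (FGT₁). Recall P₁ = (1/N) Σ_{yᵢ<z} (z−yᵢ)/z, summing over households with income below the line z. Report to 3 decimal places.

Below z: R1,100, R2,350, R3,600 (q = 3 of N = 5).
Relative gaps: (7150−1100)/7150 = 0.8462; (7150−2350)/7150 = 0.6713; (7150−3600)/7150 = 0.4965.
Sum of shortfalls = 2.013986; P₁ averages over all N: 2.013986 / 5 = 0.403.

0.403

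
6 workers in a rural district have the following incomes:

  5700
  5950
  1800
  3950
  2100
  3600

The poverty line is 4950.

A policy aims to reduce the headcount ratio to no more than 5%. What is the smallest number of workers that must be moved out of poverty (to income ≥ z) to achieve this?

4

Currently q = 4 of N = 6 are below the line (H = 0.667).
A headcount ratio of at most 5% allows at most ⌊0.05 × 6⌋ = 0 poor workers.
So at least 4 − 0 = 4 must be lifted.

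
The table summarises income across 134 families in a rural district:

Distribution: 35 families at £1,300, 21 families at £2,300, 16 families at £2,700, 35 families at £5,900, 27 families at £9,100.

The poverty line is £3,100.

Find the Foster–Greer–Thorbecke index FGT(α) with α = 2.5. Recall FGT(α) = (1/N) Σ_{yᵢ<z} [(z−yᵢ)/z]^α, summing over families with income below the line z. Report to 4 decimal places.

Below the line: 35×£1,300, 21×£2,300, 16×£2,700 (q = 72 of N = 134).
Relative gaps: (3100−1300)/3100 = 0.5806 (×35); (3100−2300)/3100 = 0.2581 (×21); (3100−2700)/3100 = 0.1290 (×16).
Raised to α = 2.5: 0.25691 (×35); 0.03383 (×21); 0.00598 (×16).
Sum = 9.797918; FGT(2.5) = 9.797918 / 134 = 0.0731.

0.0731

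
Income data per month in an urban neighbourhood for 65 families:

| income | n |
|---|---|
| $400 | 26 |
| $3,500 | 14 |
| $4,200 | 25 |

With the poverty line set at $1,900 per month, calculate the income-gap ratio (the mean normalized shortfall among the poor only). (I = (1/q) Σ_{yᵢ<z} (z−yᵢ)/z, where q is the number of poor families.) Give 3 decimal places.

Below z: 26×$400 (q = 26 of N = 65).
Relative gaps: 0.7895 (×26); sum = 20.526316.
I averages over the q = 26 poor units only: 20.526316 / 26 = 0.789.

0.789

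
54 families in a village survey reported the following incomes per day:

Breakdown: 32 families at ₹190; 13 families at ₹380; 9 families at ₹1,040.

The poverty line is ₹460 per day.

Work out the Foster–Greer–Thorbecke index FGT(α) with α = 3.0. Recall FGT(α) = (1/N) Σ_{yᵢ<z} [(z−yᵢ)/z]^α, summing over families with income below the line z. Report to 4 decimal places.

0.1211

Incomes under z: 32×₹190, 13×₹380 (q = 45 of N = 54).
Normalized shortfalls: (460−190)/460 = 0.5870 (×32); (460−380)/460 = 0.1739 (×13).
Raised to α = 3.0: 0.20222 (×32); 0.00526 (×13).
Sum = 6.539328; FGT(3.0) = 6.539328 / 54 = 0.1211.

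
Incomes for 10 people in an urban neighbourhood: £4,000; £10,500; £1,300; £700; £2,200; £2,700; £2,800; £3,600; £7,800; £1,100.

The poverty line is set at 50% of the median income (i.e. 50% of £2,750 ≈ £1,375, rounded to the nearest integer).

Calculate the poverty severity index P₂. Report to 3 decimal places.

Incomes under z: £700, £1,100, £1,300 (q = 3 of N = 10).
Gap ratios (z−y)/z: (1375−700)/1375 = 0.4909; (1375−1100)/1375 = 0.2000; (1375−1300)/1375 = 0.0545.
Squared: 0.2410; 0.0400; 0.0030.
Sum = 0.283967; P₂ = 0.283967 / 10 = 0.028.

0.028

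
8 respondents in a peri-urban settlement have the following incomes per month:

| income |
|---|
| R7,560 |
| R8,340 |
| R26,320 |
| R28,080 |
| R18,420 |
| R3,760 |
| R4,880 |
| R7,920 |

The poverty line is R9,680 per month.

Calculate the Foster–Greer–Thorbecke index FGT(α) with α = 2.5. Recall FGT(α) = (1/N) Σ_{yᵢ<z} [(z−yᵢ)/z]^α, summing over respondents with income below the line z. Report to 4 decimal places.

0.0637

Incomes under z: R3,760, R4,880, R7,560, R7,920, R8,340 (q = 5 of N = 8).
Shortfall ratios: (9680−3760)/9680 = 0.6116; (9680−4880)/9680 = 0.4959; (9680−7560)/9680 = 0.2190; (9680−7920)/9680 = 0.1818; (9680−8340)/9680 = 0.1384.
Raised to α = 2.5: 0.29249; 0.17315; 0.02245; 0.01410; 0.00713.
Sum = 0.509312; FGT(2.5) = 0.509312 / 8 = 0.0637.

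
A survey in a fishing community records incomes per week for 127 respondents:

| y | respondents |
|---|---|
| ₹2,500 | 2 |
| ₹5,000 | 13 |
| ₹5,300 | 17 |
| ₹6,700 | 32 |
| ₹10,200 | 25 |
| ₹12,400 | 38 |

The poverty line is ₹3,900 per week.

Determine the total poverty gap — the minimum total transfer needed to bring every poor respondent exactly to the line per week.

Poor units: 2×₹2,500 (q = 2 of N = 127).
Individual gaps: 2×(3900−2500) = 2800.
Aggregate gap = ₹2,800.

₹2,800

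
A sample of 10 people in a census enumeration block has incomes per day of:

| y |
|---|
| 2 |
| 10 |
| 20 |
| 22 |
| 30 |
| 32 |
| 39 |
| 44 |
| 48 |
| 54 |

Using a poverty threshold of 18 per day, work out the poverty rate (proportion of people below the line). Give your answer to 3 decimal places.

2 of the 10 people have income below 18.
H = 2/10 = 0.200.

0.200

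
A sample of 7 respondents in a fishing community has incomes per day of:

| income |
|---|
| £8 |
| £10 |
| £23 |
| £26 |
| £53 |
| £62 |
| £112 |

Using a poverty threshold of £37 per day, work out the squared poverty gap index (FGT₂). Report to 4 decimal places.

Below the line: £8, £10, £23, £26 (q = 4 of N = 7).
Gap ratios (z−y)/z: (37−8)/37 = 0.7838; (37−10)/37 = 0.7297; (37−23)/37 = 0.3784; (37−26)/37 = 0.2973.
Squared: 0.6143; 0.5325; 0.1432; 0.0884.
Sum = 1.378378; P₂ = 1.378378 / 7 = 0.1969.

0.1969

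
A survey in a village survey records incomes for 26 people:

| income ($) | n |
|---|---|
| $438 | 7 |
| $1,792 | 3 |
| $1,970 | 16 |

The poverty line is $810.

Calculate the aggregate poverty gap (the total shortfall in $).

$2,604

Below the line: 7×$438 (q = 7 of N = 26).
Individual gaps: 7×(810−438) = 2604.
Aggregate gap = $2,604.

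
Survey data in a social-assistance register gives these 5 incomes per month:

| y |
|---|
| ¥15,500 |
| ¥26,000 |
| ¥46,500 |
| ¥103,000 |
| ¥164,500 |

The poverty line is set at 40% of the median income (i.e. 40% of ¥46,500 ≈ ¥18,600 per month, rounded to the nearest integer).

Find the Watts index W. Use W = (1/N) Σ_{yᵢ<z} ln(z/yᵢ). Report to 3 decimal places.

0.036

Poor units: ¥15,500 (q = 1 of N = 5).
Log gaps: ln(18600/15500) = 0.1823.
W = 0.182322 / 5 = 0.036.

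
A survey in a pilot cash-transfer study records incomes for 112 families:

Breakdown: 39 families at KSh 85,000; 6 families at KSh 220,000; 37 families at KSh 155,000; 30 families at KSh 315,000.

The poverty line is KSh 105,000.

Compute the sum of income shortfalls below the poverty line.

Below z: 39×KSh 85,000 (q = 39 of N = 112).
Individual gaps: 39×(105000−85000) = 780000.
Aggregate gap = KSh 780,000.

KSh 780,000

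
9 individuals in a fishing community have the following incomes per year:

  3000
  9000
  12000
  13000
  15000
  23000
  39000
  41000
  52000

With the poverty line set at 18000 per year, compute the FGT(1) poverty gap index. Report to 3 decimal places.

Below z: 3000, 9000, 12000, 13000, 15000 (q = 5 of N = 9).
Shortfall ratios: (18000−3000)/18000 = 0.8333; (18000−9000)/18000 = 0.5000; (18000−12000)/18000 = 0.3333; (18000−13000)/18000 = 0.2778; (18000−15000)/18000 = 0.1667.
Σ = 2.111111. Dividing by the full population N = 9 gives P₁ = 0.235.

0.235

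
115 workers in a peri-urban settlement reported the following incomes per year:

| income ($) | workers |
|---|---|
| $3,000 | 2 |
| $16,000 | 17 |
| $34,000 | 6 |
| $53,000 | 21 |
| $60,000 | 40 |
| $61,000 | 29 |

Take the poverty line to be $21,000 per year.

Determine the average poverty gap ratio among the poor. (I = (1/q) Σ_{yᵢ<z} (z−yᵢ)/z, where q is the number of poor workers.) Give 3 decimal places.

Below z: 2×$3,000, 17×$16,000 (q = 19 of N = 115).
Relative gaps: 0.8571 (×2), 0.2381 (×17); sum = 5.761905.
The income-gap ratio divides by q (the poor only): 5.761905 / 19 = 0.303.

0.303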